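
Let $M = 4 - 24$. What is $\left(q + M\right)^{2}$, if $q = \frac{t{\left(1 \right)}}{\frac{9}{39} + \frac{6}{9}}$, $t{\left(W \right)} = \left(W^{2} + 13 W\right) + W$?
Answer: $\frac{529}{49} \approx 10.796$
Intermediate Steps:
$t{\left(W \right)} = W^{2} + 14 W$
$q = \frac{117}{7}$ ($q = \frac{1 \left(14 + 1\right)}{\frac{9}{39} + \frac{6}{9}} = \frac{1 \cdot 15}{9 \cdot \frac{1}{39} + 6 \cdot \frac{1}{9}} = \frac{15}{\frac{3}{13} + \frac{2}{3}} = \frac{15}{\frac{35}{39}} = 15 \cdot \frac{39}{35} = \frac{117}{7} \approx 16.714$)
$M = -20$ ($M = 4 - 24 = -20$)
$\left(q + M\right)^{2} = \left(\frac{117}{7} - 20\right)^{2} = \left(- \frac{23}{7}\right)^{2} = \frac{529}{49}$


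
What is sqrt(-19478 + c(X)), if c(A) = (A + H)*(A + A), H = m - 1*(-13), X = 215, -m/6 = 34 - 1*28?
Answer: sqrt(63082) ≈ 251.16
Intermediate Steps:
m = -36 (m = -6*(34 - 1*28) = -6*(34 - 28) = -6*6 = -36)
H = -23 (H = -36 - 1*(-13) = -36 + 13 = -23)
c(A) = 2*A*(-23 + A) (c(A) = (A - 23)*(A + A) = (-23 + A)*(2*A) = 2*A*(-23 + A))
sqrt(-19478 + c(X)) = sqrt(-19478 + 2*215*(-23 + 215)) = sqrt(-19478 + 2*215*192) = sqrt(-19478 + 82560) = sqrt(63082)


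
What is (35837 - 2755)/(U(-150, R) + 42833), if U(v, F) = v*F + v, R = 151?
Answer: 33082/20033 ≈ 1.6514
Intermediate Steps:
U(v, F) = v + F*v (U(v, F) = F*v + v = v + F*v)
(35837 - 2755)/(U(-150, R) + 42833) = (35837 - 2755)/(-150*(1 + 151) + 42833) = 33082/(-150*152 + 42833) = 33082/(-22800 + 42833) = 33082/20033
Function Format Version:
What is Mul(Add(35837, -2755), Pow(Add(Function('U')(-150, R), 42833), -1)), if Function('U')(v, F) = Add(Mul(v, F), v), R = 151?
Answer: Rational(33082, 20033) ≈ 1.6514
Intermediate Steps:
Function('U')(v, F) = Add(v, Mul(F, v)) (Function('U')(v, F) = Add(Mul(F, v), v) = Add(v, Mul(F, v)))
Mul(Add(35837, -2755), Pow(Add(Function('U')(-150, R), 42833), -1)) = Mul(Add(35837, -2755), Pow(Add(Mul(-150, Add(1, 151)), 42833), -1)) = Mul(33082, Pow(Add(Mul(-150, 152), 42833), -1)) = Mul(33082, Pow(Add(-22800, 42833), -1)) = Mul(33082, Pow(20033, -1)) = Mul(33082, Rational(1, 20033)) = Rational(33082, 20033)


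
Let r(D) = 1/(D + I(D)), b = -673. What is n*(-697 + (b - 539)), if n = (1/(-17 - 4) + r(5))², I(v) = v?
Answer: -230989/44100 ≈ -5.2378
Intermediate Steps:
r(D) = 1/(2*D) (r(D) = 1/(D + D) = 1/(2*D))
n = 121/44100 (n = (1/(-17 - 4) + (½)/5)² = (1/(-21) + (½)*(⅕))² = (-1/21 + ⅒)² = (11/210)² = 121/44100 ≈ 0.0027438)
n*(-697 + (b - 539)) = 121*(-697 + (-673 - 539))/44100 = 121*(-697 - 1212)/44100 = (121/44100)*(-1909) = -230989/44100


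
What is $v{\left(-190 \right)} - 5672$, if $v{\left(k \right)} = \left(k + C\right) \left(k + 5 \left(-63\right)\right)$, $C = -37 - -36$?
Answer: $90783$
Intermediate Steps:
$C = -1$ ($C = -37 + 36 = -1$)
$v{\left(k \right)} = \left(-1 + k\right) \left(-315 + k\right)$ ($v{\left(k \right)} = \left(k - 1\right) \left(k + 5 \left(-63\right)\right) = \left(-1 + k\right) \left(k - 315\right) = \left(-1 + k\right) \left(-315 + k\right)$)
$v{\left(-190 \right)} - 5672 = \left(315 + \left(-190\right)^{2} - -60040\right) - 5672 = \left(315 + 36100 + 60040\right) - 5672 = 96455 - 5672 = 90783$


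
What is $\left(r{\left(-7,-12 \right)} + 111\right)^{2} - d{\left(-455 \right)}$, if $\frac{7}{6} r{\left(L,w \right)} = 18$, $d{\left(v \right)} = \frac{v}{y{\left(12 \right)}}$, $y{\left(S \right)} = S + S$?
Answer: $\frac{18819695}{1176} \approx 16003.0$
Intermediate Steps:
$y{\left(S \right)} = 2 S$
$d{\left(v \right)} = \frac{v}{24}$ ($d{\left(v \right)} = \frac{v}{2 \cdot 12} = \frac{v}{24}$)
$r{\left(L,w \right)} = \frac{108}{7}$ ($r{\left(L,w \right)} = \frac{6}{7} \cdot 18 = \frac{108}{7}$)
$\left(r{\left(-7,-12 \right)} + 111\right)^{2} - d{\left(-455 \right)} = \left(\frac{108}{7} + 111\right)^{2} - \frac{1}{24} \left(-455\right) = \left(\frac{885}{7}\right)^{2} - - \frac{455}{24} = \frac{783225}{49} + \frac{455}{24} = \frac{18819695}{1176}$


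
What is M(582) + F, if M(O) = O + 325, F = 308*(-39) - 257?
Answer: -11362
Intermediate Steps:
F = -12269 (F = -12012 - 257 = -12269)
M(O) = 325 + O
M(582) + F = (325 + 582) - 12269 = 907 - 12269 = -11362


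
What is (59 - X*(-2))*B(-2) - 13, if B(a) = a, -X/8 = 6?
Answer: 61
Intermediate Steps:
X = -48 (X = -8*6 = -48)
(59 - X*(-2))*B(-2) - 13 = (59 - (-48)*(-2))*(-2) - 13 = (59 - 1*96)*(-2) - 13 = (59 - 96)*(-2) - 13 = -37*(-2) - 13 = 74 - 13 = 61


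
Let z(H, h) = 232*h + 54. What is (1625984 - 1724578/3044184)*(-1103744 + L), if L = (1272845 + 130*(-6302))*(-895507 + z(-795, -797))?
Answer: -1212785433880297498691771/1522092 ≈ -7.9679e+17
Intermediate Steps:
z(H, h) = 54 + 232*h
L = -490033729845 (L = (1272845 + 130*(-6302))*(-895507 + (54 + 232*(-797))) = (1272845 - 819260)*(-895507 + (54 - 184904)) = 453585*(-895507 - 184850) = 453585*(-1080357) = -490033729845)
(1625984 - 1724578/3044184)*(-1103744 + L) = (1625984 - 1724578/3044184)*(-1103744 - 490033729845) = (1625984 - 1724578*1/3044184)*(-490034833589) = (1625984 - 862289/1522092)*(-490034833589) = (2474896376239/1522092)*(-490034833589) = -1212785433880297498691771/1522092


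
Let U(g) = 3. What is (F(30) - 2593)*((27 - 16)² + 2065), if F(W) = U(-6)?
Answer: -5661740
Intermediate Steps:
F(W) = 3
(F(30) - 2593)*((27 - 16)² + 2065) = (3 - 2593)*((27 - 16)² + 2065) = -2590*(11² + 2065) = -2590*(121 + 2065) = -2590*2186 = -5661740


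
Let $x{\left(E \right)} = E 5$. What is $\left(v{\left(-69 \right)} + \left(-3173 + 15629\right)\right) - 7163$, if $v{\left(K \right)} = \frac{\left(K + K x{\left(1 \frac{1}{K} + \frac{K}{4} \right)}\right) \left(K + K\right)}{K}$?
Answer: $\frac{34135}{2} \approx 17068.0$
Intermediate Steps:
$x{\left(E \right)} = 5 E$
$v{\left(K \right)} = 2 K + 2 K \left(\frac{5}{K} + \frac{5 K}{4}\right)$ ($v{\left(K \right)} = \frac{\left(K + K 5 \left(1 \frac{1}{K} + \frac{K}{4}\right)\right) \left(K + K\right)}{K} = \frac{\left(K + K 5 \left(\frac{1}{K} + K \frac{1}{4}\right)\right) 2 K}{K} = \frac{\left(K + K 5 \left(\frac{1}{K} + \frac{K}{4}\right)\right) 2 K}{K} = \frac{\left(K + K \left(\frac{5}{K} + \frac{5 K}{4}\right)\right) 2 K}{K} = \frac{2 K \left(K + K \left(\frac{5}{K} + \frac{5 K}{4}\right)\right)}{K} = 2 K + 2 K \left(\frac{5}{K} + \frac{5 K}{4}\right)$)
$\left(v{\left(-69 \right)} + \left(-3173 + 15629\right)\right) - 7163 = \left(\left(10 + 2 \left(-69\right) + \frac{5 \left(-69\right)^{2}}{2}\right) + \left(-3173 + 15629\right)\right) - 7163 = \left(\left(10 - 138 + \frac{5}{2} \cdot 4761\right) + 12456\right) - 7163 = \left(\left(10 - 138 + \frac{23805}{2}\right) + 12456\right) - 7163 = \left(\frac{23549}{2} + 12456\right) - 7163 = \frac{48461}{2} - 7163 = \frac{34135}{2}$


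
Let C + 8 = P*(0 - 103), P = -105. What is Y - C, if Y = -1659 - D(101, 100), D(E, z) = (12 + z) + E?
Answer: -12679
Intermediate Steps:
D(E, z) = 12 + E + z
C = 10807 (C = -8 - 105*(0 - 103) = -8 - 105*(-103) = -8 + 10815 = 10807)
Y = -1872 (Y = -1659 - (12 + 101 + 100) = -1659 - 1*213 = -1659 - 213 = -1872)
Y - C = -1872 - 1*10807 = -1872 - 10807 = -12679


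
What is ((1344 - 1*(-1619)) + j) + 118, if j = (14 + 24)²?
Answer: 4525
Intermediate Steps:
j = 1444 (j = 38² = 1444)
((1344 - 1*(-1619)) + j) + 118 = ((1344 - 1*(-1619)) + 1444) + 118 = ((1344 + 1619) + 1444) + 118 = (2963 + 1444) + 118 = 4407 + 118 = 4525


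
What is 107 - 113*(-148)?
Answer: 16831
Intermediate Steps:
107 - 113*(-148) = 107 + 16724 = 16831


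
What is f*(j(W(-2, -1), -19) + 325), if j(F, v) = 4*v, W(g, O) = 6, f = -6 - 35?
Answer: -10209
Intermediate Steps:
f = -41
f*(j(W(-2, -1), -19) + 325) = -41*(4*(-19) + 325) = -41*(-76 + 325) = -41*249 = -10209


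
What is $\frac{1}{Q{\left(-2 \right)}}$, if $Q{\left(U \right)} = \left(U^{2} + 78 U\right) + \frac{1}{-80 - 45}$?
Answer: $- \frac{125}{19001} \approx -0.0065786$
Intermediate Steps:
$Q{\left(U \right)} = - \frac{1}{125} + U^{2} + 78 U$ ($Q{\left(U \right)} = \left(U^{2} + 78 U\right) + \frac{1}{-125} = \left(U^{2} + 78 U\right) - \frac{1}{125} = - \frac{1}{125} + U^{2} + 78 U$)
$\frac{1}{Q{\left(-2 \right)}} = \frac{1}{- \frac{1}{125} + \left(-2\right)^{2} + 78 \left(-2\right)} = \frac{1}{- \frac{1}{125} + 4 - 156} = \frac{1}{- \frac{19001}{125}} = - \frac{125}{19001}$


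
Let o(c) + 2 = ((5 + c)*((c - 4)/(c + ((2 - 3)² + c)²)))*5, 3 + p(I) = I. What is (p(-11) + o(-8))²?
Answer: 226576/1681 ≈ 134.79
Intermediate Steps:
p(I) = -3 + I
o(c) = -2 + 5*(-4 + c)*(5 + c)/(c + (1 + c)²) (o(c) = -2 + ((5 + c)*((c - 4)/(c + ((2 - 3)² + c)²)))*5 = -2 + ((5 + c)*((-4 + c)/(c + ((-1)² + c)²)))*5 = -2 + ((5 + c)*((-4 + c)/(c + (1 + c)²)))*5 = -2 + ((-4 + c)*(5 + c)/(c + (1 + c)²))*5 = -2 + 5*(-4 + c)*(5 + c)/(c + (1 + c)²))
(p(-11) + o(-8))² = ((-3 - 11) + (-102 - 1*(-8) + 3*(-8)²)/(1 + (-8)² + 3*(-8)))² = (-14 + (-102 + 8 + 3*64)/(1 + 64 - 24))² = (-14 + (-102 + 8 + 192)/41)² = (-14 + (1/41)*98)² = (-14 + 98/41)² = (-476/41)² = 226576/1681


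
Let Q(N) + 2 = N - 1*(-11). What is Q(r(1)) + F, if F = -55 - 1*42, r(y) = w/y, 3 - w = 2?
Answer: -87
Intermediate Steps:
w = 1 (w = 3 - 1*2 = 3 - 2 = 1)
r(y) = 1/y
F = -97 (F = -55 - 42 = -97)
Q(N) = 9 + N (Q(N) = -2 + (N - 1*(-11)) = -2 + (N + 11) = -2 + (11 + N) = 9 + N)
Q(r(1)) + F = (9 + 1/1) - 97 = (9 + 1) - 97 = 10 - 97 = -87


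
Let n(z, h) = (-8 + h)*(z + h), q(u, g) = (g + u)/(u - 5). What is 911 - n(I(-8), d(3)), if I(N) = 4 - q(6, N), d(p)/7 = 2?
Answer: 791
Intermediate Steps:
d(p) = 14 (d(p) = 7*2 = 14)
q(u, g) = (g + u)/(-5 + u)
I(N) = -2 - N (I(N) = 4 - (N + 6)/(-5 + 6) = 4 - (6 + N)/1 = 4 - (6 + N) = 4 + (-6 - N) = -2 - N)
n(z, h) = (-8 + h)*(h + z)
911 - n(I(-8), d(3)) = 911 - (14**2 - 8*14 - 8*(-2 - 1*(-8)) + 14*(-2 - 1*(-8))) = 911 - (196 - 112 - 8*(-2 + 8) + 14*(-2 + 8)) = 911 - (196 - 112 - 8*6 + 14*6) = 911 - (196 - 112 - 48 + 84) = 911 - 1*120 = 911 - 120 = 791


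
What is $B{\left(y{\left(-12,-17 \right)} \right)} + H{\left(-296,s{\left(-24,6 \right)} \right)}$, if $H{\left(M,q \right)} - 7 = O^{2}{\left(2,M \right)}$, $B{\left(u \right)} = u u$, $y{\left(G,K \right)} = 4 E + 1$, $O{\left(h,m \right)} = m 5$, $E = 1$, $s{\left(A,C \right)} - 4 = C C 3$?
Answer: $2190432$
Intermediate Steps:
$s{\left(A,C \right)} = 4 + 3 C^{2}$ ($s{\left(A,C \right)} = 4 + C C 3 = 4 + C^{2} \cdot 3 = 4 + 3 C^{2}$)
$O{\left(h,m \right)} = 5 m$
$y{\left(G,K \right)} = 5$ ($y{\left(G,K \right)} = 4 \cdot 1 + 1 = 4 + 1 = 5$)
$B{\left(u \right)} = u^{2}$
$H{\left(M,q \right)} = 7 + 25 M^{2}$ ($H{\left(M,q \right)} = 7 + \left(5 M\right)^{2} = 7 + 25 M^{2}$)
$B{\left(y{\left(-12,-17 \right)} \right)} + H{\left(-296,s{\left(-24,6 \right)} \right)} = 5^{2} + \left(7 + 25 \left(-296\right)^{2}\right) = 25 + \left(7 + 25 \cdot 87616\right) = 25 + \left(7 + 2190400\right) = 25 + 2190407 = 2190432$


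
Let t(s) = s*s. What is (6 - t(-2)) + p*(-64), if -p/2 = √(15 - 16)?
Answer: 2 + 128*I ≈ 2.0 + 128.0*I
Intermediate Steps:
t(s) = s²
p = -2*I (p = -2*√(15 - 16) = -2*I ≈ -2.0*I)
(6 - t(-2)) + p*(-64) = (6 - 1*(-2)²) - 2*I*(-64) = (6 - 1*4) + 128*I = (6 - 4) + 128*I = 2 + 128*I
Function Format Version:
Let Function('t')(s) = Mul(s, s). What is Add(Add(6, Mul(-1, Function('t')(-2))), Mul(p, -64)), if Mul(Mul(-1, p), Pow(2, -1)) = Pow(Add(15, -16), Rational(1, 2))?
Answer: Add(2, Mul(128, I)) ≈ Add(2.0000, Mul(128.00, I))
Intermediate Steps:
Function('t')(s) = Pow(s, 2)
p = Mul(-2, I) (p = Mul(-2, Pow(Add(15, -16), Rational(1, 2))) = Mul(-2, Pow(-1, Rational(1, 2))) = Mul(-2, I) ≈ Mul(-2.0000, I))
Add(Add(6, Mul(-1, Function('t')(-2))), Mul(p, -64)) = Add(Add(6, Mul(-1, Pow(-2, 2))), Mul(Mul(-2, I), -64)) = Add(Add(6, Mul(-1, 4)), Mul(128, I)) = Add(Add(6, -4), Mul(128, I)) = Add(2, Mul(128, I))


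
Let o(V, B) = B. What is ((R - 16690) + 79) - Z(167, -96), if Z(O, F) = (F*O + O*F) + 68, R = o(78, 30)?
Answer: 15415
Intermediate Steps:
R = 30
Z(O, F) = 68 + 2*F*O (Z(O, F) = (F*O + F*O) + 68 = 2*F*O + 68 = 68 + 2*F*O)
((R - 16690) + 79) - Z(167, -96) = ((30 - 16690) + 79) - (68 + 2*(-96)*167) = (-16660 + 79) - (68 - 32064) = -16581 - 1*(-31996) = -16581 + 31996 = 15415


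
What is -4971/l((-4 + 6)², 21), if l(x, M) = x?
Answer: -4971/4 ≈ -1242.8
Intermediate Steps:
-4971/l((-4 + 6)², 21) = -4971/(-4 + 6)² = -4971/(2²) = -4971/4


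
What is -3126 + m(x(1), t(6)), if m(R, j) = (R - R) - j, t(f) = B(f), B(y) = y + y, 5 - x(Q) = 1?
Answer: -3138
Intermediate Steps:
x(Q) = 4 (x(Q) = 5 - 1*1 = 5 - 1 = 4)
B(y) = 2*y
t(f) = 2*f
m(R, j) = -j (m(R, j) = 0 - j = -j)
-3126 + m(x(1), t(6)) = -3126 - 2*6 = -3126 - 1*12 = -3126 - 12 = -3138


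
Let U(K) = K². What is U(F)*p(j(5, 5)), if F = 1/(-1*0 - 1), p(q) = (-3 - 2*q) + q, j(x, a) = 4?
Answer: -7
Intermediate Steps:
p(q) = -3 - q
F = -1 (F = 1/(0 - 1) = 1/(-1) = -1)
U(F)*p(j(5, 5)) = (-1)²*(-3 - 1*4) = 1*(-3 - 4) = 1*(-7) = -7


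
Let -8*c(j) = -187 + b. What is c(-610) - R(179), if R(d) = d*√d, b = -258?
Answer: 445/8 - 179*√179 ≈ -2339.2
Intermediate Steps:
c(j) = 445/8 (c(j) = -(-187 - 258)/8 = -⅛*(-445) = 445/8)
R(d) = d^(3/2)
c(-610) - R(179) = 445/8 - 179^(3/2) = 445/8 - 179*√179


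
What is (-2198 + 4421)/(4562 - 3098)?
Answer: 741/488 ≈ 1.5184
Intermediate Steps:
(-2198 + 4421)/(4562 - 3098) = 2223/1464 = 2223*(1/1464) = 741/488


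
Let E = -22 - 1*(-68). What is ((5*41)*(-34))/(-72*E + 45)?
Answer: 6970/3267 ≈ 2.1335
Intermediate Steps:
E = 46 (E = -22 + 68 = 46)
((5*41)*(-34))/(-72*E + 45) = ((5*41)*(-34))/(-72*46 + 45) = (205*(-34))/(-3312 + 45) = -6970/(-3267) = -6970*(-1/3267) = 6970/3267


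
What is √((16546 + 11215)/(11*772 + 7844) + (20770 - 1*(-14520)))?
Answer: √588632230221/4084 ≈ 187.86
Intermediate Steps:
√((16546 + 11215)/(11*772 + 7844) + (20770 - 1*(-14520))) = √(27761/(8492 + 7844) + (20770 + 14520)) = √(27761/16336 + 35290) = √(576525201/16336) = √588632230221/4084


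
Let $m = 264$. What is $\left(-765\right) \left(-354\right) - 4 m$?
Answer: $269754$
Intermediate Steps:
$\left(-765\right) \left(-354\right) - 4 m = \left(-765\right) \left(-354\right) - 1056 = 270810 - 1056 = 269754$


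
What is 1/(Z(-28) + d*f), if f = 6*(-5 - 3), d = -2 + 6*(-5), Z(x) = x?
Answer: 1/1508 ≈ 0.00066313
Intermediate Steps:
d = -32 (d = -2 - 30 = -32)
f = -48 (f = 6*(-8) = -48)
1/(Z(-28) + d*f) = 1/(-28 - 32*(-48)) = 1/(-28 + 1536) = 1/1508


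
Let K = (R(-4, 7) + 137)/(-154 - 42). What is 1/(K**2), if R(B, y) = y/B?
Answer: 614656/292681 ≈ 2.1001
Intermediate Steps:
K = -541/784 (K = (7/(-4) + 137)/(-154 - 42) = (7*(-1/4) + 137)/(-196) = (-7/4 + 137)*(-1/196) = (541/4)*(-1/196) = -541/784 ≈ -0.69005)
1/(K**2) = 1/((-541/784)**2) = 1/(292681/614656) = 614656/292681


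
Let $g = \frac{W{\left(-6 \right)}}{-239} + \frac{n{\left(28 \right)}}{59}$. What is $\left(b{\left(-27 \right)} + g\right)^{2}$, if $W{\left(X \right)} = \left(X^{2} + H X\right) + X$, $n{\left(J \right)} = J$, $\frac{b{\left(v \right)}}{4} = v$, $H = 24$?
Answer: $\frac{2278560060100}{198838201} \approx 11459.0$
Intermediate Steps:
$b{\left(v \right)} = 4 v$
$W{\left(X \right)} = X^{2} + 25 X$ ($W{\left(X \right)} = \left(X^{2} + 24 X\right) + X = X^{2} + 25 X$)
$g = \frac{13418}{14101}$ ($g = \frac{\left(-6\right) \left(25 - 6\right)}{-239} + \frac{28}{59} = \left(-6\right) 19 \left(- \frac{1}{239}\right) + 28 \cdot \frac{1}{59} = \left(-114\right) \left(- \frac{1}{239}\right) + \frac{28}{59} = \frac{114}{239} + \frac{28}{59} = \frac{13418}{14101} \approx 0.95156$)
$\left(b{\left(-27 \right)} + g\right)^{2} = \left(4 \left(-27\right) + \frac{13418}{14101}\right)^{2} = \left(-108 + \frac{13418}{14101}\right)^{2} = \left(- \frac{1509490}{14101}\right)^{2} = \frac{2278560060100}{198838201}$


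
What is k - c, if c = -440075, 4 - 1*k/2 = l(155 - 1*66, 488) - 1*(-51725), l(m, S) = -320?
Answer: 337273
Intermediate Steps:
k = -102802 (k = 8 - 2*(-320 - 1*(-51725)) = 8 - 2*(-320 + 51725) = 8 - 2*51405 = 8 - 102810 = -102802)
k - c = -102802 - 1*(-440075) = -102802 + 440075 = 337273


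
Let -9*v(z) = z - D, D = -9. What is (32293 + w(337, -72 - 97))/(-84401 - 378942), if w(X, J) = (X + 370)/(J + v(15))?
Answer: -16628774/238621645 ≈ -0.069687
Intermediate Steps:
v(z) = -1 - z/9 (v(z) = -(z - 1*(-9))/9 = -(z + 9)/9 = -(9 + z)/9 = -1 - z/9)
w(X, J) = (370 + X)/(-8/3 + J) (w(X, J) = (X + 370)/(J + (-1 - ⅑*15)) = (370 + X)/(J + (-1 - 5/3)) = (370 + X)/(J - 8/3) = (370 + X)/(-8/3 + J))
(32293 + w(337, -72 - 97))/(-84401 - 378942) = (32293 + 3*(370 + 337)/(-8 + 3*(-72 - 97)))/(-84401 - 378942) = (32293 + 3*707/(-8 + 3*(-169)))/(-463343) = (32293 + 3*707/(-8 - 507))*(-1/463343) = (32293 + 3*707/(-515))*(-1/463343) = (32293 + 3*(-1/515)*707)*(-1/463343) = (32293 - 2121/515)*(-1/463343) = (16628774/515)*(-1/463343) = -16628774/238621645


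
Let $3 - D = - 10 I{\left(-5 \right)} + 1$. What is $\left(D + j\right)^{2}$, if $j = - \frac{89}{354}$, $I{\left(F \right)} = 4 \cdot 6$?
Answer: $\frac{7323765241}{125316} \approx 58442.0$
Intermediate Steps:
$I{\left(F \right)} = 24$
$D = 242$ ($D = 3 - \left(\left(-10\right) 24 + 1\right) = 3 - \left(-240 + 1\right) = 3 - -239 = 3 + 239 = 242$)
$j = - \frac{89}{354}$ ($j = \left(-89\right) \frac{1}{354} = - \frac{89}{354} \approx -0.25141$)
$\left(D + j\right)^{2} = \left(242 - \frac{89}{354}\right)^{2} = \left(\frac{85579}{354}\right)^{2} = \frac{7323765241}{125316}$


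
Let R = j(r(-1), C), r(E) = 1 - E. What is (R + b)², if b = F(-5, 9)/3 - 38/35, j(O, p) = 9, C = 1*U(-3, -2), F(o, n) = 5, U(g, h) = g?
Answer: 1012036/11025 ≈ 91.795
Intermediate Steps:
C = -3 (C = 1*(-3) = -3)
R = 9
b = 61/105 (b = 5/3 - 38/35 = 61/105 ≈ 0.58095)
(R + b)² = (9 + 61/105)² = (1006/105)² = 1012036/11025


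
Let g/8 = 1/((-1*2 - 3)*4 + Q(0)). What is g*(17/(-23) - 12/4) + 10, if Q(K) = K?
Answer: 1322/115 ≈ 11.496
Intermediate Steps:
g = -2/5 (g = 8/((-1*2 - 3)*4 + 0) = 8/((-2 - 3)*4 + 0) = 8/(-5*4 + 0) = 8/(-20 + 0) = 8/(-20) = 8*(-1/20) = -2/5 ≈ -0.40000)
g*(17/(-23) - 12/4) + 10 = -2*(17/(-23) - 12/4)/5 + 10 = -2*(17*(-1/23) - 12*1/4)/5 + 10 = -2*(-17/23 - 3)/5 + 10 = -2/5*(-86/23) + 10 = 172/115 + 10 = 1322/115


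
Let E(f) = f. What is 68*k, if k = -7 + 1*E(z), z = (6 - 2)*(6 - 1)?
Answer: 884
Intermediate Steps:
z = 20 (z = 4*5 = 20)
k = 13 (k = -7 + 1*20 = -7 + 20 = 13)
68*k = 68*13 = 884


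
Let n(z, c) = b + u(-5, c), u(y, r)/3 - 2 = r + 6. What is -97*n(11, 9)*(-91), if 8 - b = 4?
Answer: 485485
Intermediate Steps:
u(y, r) = 24 + 3*r (u(y, r) = 6 + 3*(r + 6) = 6 + 3*(6 + r) = 6 + (18 + 3*r) = 24 + 3*r)
b = 4 (b = 8 - 1*4 = 8 - 4 = 4)
n(z, c) = 28 + 3*c (n(z, c) = 4 + (24 + 3*c) = 28 + 3*c)
-97*n(11, 9)*(-91) = -97*(28 + 3*9)*(-91) = -97*(28 + 27)*(-91) = -97*55*(-91) = -5335*(-91) = 485485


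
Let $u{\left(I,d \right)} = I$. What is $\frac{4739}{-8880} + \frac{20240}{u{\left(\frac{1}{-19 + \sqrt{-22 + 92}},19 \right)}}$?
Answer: $- \frac{3414897539}{8880} + 20240 \sqrt{70} \approx -2.1522 \cdot 10^{5}$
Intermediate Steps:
$\frac{4739}{-8880} + \frac{20240}{u{\left(\frac{1}{-19 + \sqrt{-22 + 92}},19 \right)}} = \frac{4739}{-8880} + \frac{20240}{\frac{1}{-19 + \sqrt{-22 + 92}}} = 4739 \left(- \frac{1}{8880}\right) + \frac{20240}{\frac{1}{-19 + \sqrt{70}}} = - \frac{4739}{8880} + 20240 \left(-19 + \sqrt{70}\right) = - \frac{4739}{8880} - \left(384560 - 20240 \sqrt{70}\right) = - \frac{3414897539}{8880} + 20240 \sqrt{70}$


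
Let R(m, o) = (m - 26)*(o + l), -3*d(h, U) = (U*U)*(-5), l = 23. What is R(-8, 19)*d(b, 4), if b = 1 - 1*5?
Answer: -38080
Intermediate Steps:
b = -4 (b = 1 - 5 = -4)
d(h, U) = 5*U**2/3 (d(h, U) = -U*U*(-5)/3 = -U**2*(-5)/3 = -(-5)*U**2/3 = 5*U**2/3)
R(m, o) = (-26 + m)*(23 + o) (R(m, o) = (m - 26)*(o + 23) = (-26 + m)*(23 + o))
R(-8, 19)*d(b, 4) = (-598 - 26*19 + 23*(-8) - 8*19)*((5/3)*4**2) = (-598 - 494 - 184 - 152)*((5/3)*16) = -1428*80/3 = -38080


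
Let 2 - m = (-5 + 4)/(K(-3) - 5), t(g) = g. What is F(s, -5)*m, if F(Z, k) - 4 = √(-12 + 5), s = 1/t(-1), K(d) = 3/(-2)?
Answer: 96/13 + 24*I*√7/13 ≈ 7.3846 + 4.8845*I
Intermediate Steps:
K(d) = -3/2 (K(d) = 3*(-½) = -3/2)
s = -1 (s = 1/(-1) = -1)
F(Z, k) = 4 + I*√7 (F(Z, k) = 4 + √(-12 + 5) = 4 + √(-7) = 4 + I*√7)
m = 24/13 (m = 2 - (-5 + 4)/(-3/2 - 5) = 2 - (-1)/(-13/2) = 2 - (-1)*(-2)/13 = 2 - 1*2/13 = 2 - 2/13 = 24/13 ≈ 1.8462)
F(s, -5)*m = (4 + I*√7)*(24/13) = 96/13 + 24*I*√7/13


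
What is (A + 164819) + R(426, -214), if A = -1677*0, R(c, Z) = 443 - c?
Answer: 164836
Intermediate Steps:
A = 0
(A + 164819) + R(426, -214) = (0 + 164819) + (443 - 1*426) = 164819 + (443 - 426) = 164819 + 17 = 164836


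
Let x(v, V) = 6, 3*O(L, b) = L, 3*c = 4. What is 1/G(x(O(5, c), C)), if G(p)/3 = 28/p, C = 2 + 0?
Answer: 1/14 ≈ 0.071429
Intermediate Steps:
c = 4/3 (c = (⅓)*4 = 4/3 ≈ 1.3333)
O(L, b) = L/3
C = 2
G(p) = 84/p (G(p) = 3*(28/p) = 84/p)
1/G(x(O(5, c), C)) = 1/(84/6) = 1/(84*(⅙)) = 1/14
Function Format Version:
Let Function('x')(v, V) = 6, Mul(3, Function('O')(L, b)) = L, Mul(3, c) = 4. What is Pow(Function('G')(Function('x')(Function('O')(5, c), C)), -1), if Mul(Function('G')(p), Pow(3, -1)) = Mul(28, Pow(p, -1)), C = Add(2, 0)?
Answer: Rational(1, 14) ≈ 0.071429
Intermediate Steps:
c = Rational(4, 3) (c = Mul(Rational(1, 3), 4) = Rational(4, 3) ≈ 1.3333)
Function('O')(L, b) = Mul(Rational(1, 3), L)
C = 2
Function('G')(p) = Mul(84, Pow(p, -1)) (Function('G')(p) = Mul(3, Mul(28, Pow(p, -1))) = Mul(84, Pow(p, -1)))
Pow(Function('G')(Function('x')(Function('O')(5, c), C)), -1) = Pow(Mul(84, Pow(6, -1)), -1) = Pow(Mul(84, Rational(1, 6)), -1) = Pow(14, -1) = Rational(1, 14)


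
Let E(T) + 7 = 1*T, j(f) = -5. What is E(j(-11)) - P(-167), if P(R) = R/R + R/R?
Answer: -14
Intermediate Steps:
E(T) = -7 + T (E(T) = -7 + 1*T = -7 + T)
P(R) = 2 (P(R) = 1 + 1 = 2)
E(j(-11)) - P(-167) = (-7 - 5) - 1*2 = -12 - 2 = -14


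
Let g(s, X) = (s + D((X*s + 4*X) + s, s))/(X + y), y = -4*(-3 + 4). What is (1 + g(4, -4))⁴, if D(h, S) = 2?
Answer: 1/256 ≈ 0.0039063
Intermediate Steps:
y = -4 (y = -4*1 = -4)
g(s, X) = (2 + s)/(-4 + X) (g(s, X) = (s + 2)/(X - 4) = (2 + s)/(-4 + X))
(1 + g(4, -4))⁴ = (1 + (2 + 4)/(-4 - 4))⁴ = (1 + 6/(-8))⁴ = (1 - ⅛*6)⁴ = (1 - ¾)⁴ = (¼)⁴ = 1/256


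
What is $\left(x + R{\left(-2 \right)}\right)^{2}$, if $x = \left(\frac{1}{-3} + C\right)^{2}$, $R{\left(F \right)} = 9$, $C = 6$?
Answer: $\frac{136900}{81} \approx 1690.1$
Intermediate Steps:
$x = \frac{289}{9}$ ($x = \left(\frac{1}{-3} + 6\right)^{2} = \left(- \frac{1}{3} + 6\right)^{2} = \left(\frac{17}{3}\right)^{2} = \frac{289}{9} \approx 32.111$)
$\left(x + R{\left(-2 \right)}\right)^{2} = \left(\frac{289}{9} + 9\right)^{2} = \left(\frac{370}{9}\right)^{2} = \frac{136900}{81}$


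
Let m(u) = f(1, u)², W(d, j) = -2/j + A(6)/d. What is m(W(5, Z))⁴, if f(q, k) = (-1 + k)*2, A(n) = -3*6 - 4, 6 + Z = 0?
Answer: 284936905588473856/2562890625 ≈ 1.1118e+8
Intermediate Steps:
Z = -6 (Z = -6 + 0 = -6)
A(n) = -22 (A(n) = -18 - 4 = -22)
W(d, j) = -22/d - 2/j (W(d, j) = -2/j - 22/d = -22/d - 2/j)
f(q, k) = -2 + 2*k
m(u) = (-2 + 2*u)²
m(W(5, Z))⁴ = (4*(-1 + (-22/5 - 2/(-6)))²)⁴ = (4*(-1 + (-22*⅕ - 2*(-⅙)))²)⁴ = (4*(-1 + (-22/5 + ⅓))²)⁴ = (4*(-1 - 61/15)²)⁴ = (4*(-76/15)²)⁴ = (4*(5776/225))⁴ = (23104/225)⁴ = 284936905588473856/2562890625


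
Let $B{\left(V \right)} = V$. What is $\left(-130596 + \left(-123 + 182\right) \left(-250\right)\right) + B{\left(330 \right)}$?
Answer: $-145016$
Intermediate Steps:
$\left(-130596 + \left(-123 + 182\right) \left(-250\right)\right) + B{\left(330 \right)} = \left(-130596 + \left(-123 + 182\right) \left(-250\right)\right) + 330 = \left(-130596 + 59 \left(-250\right)\right) + 330 = \left(-130596 - 14750\right) + 330 = -145346 + 330 = -145016$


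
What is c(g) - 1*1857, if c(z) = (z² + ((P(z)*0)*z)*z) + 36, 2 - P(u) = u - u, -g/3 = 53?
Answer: 23460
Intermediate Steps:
g = -159 (g = -3*53 = -159)
P(u) = 2 (P(u) = 2 - (u - u) = 2 - 1*0 = 2 + 0 = 2)
c(z) = 36 + z² (c(z) = (z² + ((2*0)*z)*z) + 36 = (z² + (0*z)*z) + 36 = (z² + 0*z) + 36 = (z² + 0) + 36 = z² + 36 = 36 + z²)
c(g) - 1*1857 = (36 + (-159)²) - 1*1857 = (36 + 25281) - 1857 = 25317 - 1857 = 23460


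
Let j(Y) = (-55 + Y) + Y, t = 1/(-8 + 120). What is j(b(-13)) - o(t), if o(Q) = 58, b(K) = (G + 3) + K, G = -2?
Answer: -137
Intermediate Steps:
t = 1/112 ≈ 0.0089286
b(K) = 1 + K (b(K) = (-2 + 3) + K = 1 + K)
j(Y) = -55 + 2*Y
j(b(-13)) - o(t) = (-55 + 2*(1 - 13)) - 1*58 = (-55 + 2*(-12)) - 58 = (-55 - 24) - 58 = -79 - 58 = -137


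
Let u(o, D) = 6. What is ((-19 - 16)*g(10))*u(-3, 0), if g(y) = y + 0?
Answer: -2100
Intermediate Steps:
g(y) = y
((-19 - 16)*g(10))*u(-3, 0) = ((-19 - 16)*10)*6 = -35*10*6 = -350*6 = -2100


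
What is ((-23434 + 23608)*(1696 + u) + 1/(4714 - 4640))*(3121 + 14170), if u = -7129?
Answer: -1209597213337/74 ≈ -1.6346e+10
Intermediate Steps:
((-23434 + 23608)*(1696 + u) + 1/(4714 - 4640))*(3121 + 14170) = ((-23434 + 23608)*(1696 - 7129) + 1/(4714 - 4640))*(3121 + 14170) = (174*(-5433) + 1/74)*17291 = (-945342 + 1/74)*17291 = -69955307/74*17291 = -1209597213337/74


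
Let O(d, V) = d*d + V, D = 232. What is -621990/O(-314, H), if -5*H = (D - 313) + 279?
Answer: -1554975/246391 ≈ -6.3110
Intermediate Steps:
H = -198/5 (H = -((232 - 313) + 279)/5 = -(-81 + 279)/5 = -⅕*198 = -198/5 ≈ -39.600)
O(d, V) = V + d² (O(d, V) = d² + V = V + d²)
-621990/O(-314, H) = -621990/(-198/5 + (-314)²) = -621990/(-198/5 + 98596) = -621990/492782/5 = -621990*5/492782 = -1554975/246391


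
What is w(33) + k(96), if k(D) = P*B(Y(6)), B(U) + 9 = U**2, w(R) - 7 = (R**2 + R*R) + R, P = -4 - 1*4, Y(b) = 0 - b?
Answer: 2002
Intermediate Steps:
Y(b) = -b
P = -8 (P = -4 - 4 = -8)
w(R) = 7 + R + 2*R**2 (w(R) = 7 + ((R**2 + R*R) + R) = 7 + ((R**2 + R**2) + R) = 7 + (2*R**2 + R) = 7 + (R + 2*R**2) = 7 + R + 2*R**2)
B(U) = -9 + U**2
k(D) = -216 (k(D) = -8*(-9 + (-1*6)**2) = -8*(-9 + (-6)**2) = -8*(-9 + 36) = -8*27 = -216)
w(33) + k(96) = (7 + 33 + 2*33**2) - 216 = (7 + 33 + 2*1089) - 216 = (7 + 33 + 2178) - 216 = 2218 - 216 = 2002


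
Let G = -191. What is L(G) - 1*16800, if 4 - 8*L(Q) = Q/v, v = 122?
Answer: -16396121/976 ≈ -16799.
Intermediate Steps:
L(Q) = ½ - Q/976 (L(Q) = ½ - Q/(8*122) = ½ - Q/976)
L(G) - 1*16800 = (½ - 1/976*(-191)) - 1*16800 = (½ + 191/976) - 16800 = 679/976 - 16800 = -16396121/976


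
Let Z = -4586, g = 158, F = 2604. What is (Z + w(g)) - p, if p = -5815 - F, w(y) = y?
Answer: 3991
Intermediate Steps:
p = -8419 (p = -5815 - 1*2604 = -5815 - 2604 = -8419)
(Z + w(g)) - p = (-4586 + 158) - 1*(-8419) = -4428 + 8419 = 3991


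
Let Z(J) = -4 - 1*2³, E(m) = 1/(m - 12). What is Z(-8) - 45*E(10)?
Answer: 21/2 ≈ 10.500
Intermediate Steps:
E(m) = 1/(-12 + m)
Z(J) = -12 (Z(J) = -4 - 1*8 = -4 - 8 = -12)
Z(-8) - 45*E(10) = -12 - 45/(-12 + 10) = -12 - 45/(-2) = -12 - 45*(-½) = -12 + 45/2 = 21/2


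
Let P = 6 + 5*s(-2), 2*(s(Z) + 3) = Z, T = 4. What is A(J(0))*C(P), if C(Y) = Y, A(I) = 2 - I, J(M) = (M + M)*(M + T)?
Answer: -28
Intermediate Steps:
s(Z) = -3 + Z/2
J(M) = 2*M*(4 + M) (J(M) = (M + M)*(M + 4) = (2*M)*(4 + M) = 2*M*(4 + M))
P = -14 (P = 6 + 5*(-3 + (1/2)*(-2)) = 6 + 5*(-3 - 1) = 6 + 5*(-4) = 6 - 20 = -14)
A(J(0))*C(P) = (2 - 2*0*(4 + 0))*(-14) = (2 - 2*0*4)*(-14) = (2 - 1*0)*(-14) = (2 + 0)*(-14) = 2*(-14) = -28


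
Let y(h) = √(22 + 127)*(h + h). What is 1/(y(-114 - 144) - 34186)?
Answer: -17093/564505226 + 129*√149/282252613 ≈ -2.4701e-5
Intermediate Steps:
y(h) = 2*h*√149 (y(h) = √149*(2*h) = 2*h*√149)
1/(y(-114 - 144) - 34186) = 1/(2*(-114 - 144)*√149 - 34186) = 1/(2*(-258)*√149 - 34186) = 1/(-516*√149 - 34186) = 1/(-34186 - 516*√149)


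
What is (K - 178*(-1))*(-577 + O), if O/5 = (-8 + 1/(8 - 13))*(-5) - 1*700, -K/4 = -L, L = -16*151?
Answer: 36729792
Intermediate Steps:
L = -2416
K = -9664 (K = -(-4)*(-2416) = -4*2416 = -9664)
O = -3295 (O = 5*((-8 + 1/(8 - 13))*(-5) - 1*700) = 5*((-8 + 1/(-5))*(-5) - 700) = 5*((-8 - ⅕)*(-5) - 700) = 5*(-41/5*(-5) - 700) = 5*(41 - 700) = 5*(-659) = -3295)
(K - 178*(-1))*(-577 + O) = (-9664 - 178*(-1))*(-577 - 3295) = (-9664 + 178)*(-3872) = -9486*(-3872) = 36729792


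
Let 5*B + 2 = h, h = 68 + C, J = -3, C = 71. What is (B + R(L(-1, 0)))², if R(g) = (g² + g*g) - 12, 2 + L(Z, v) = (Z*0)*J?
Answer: 13689/25 ≈ 547.56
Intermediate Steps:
L(Z, v) = -2 (L(Z, v) = -2 + (Z*0)*(-3) = -2 + 0*(-3) = -2 + 0 = -2)
h = 139 (h = 68 + 71 = 139)
R(g) = -12 + 2*g² (R(g) = (g² + g²) - 12 = 2*g² - 12 = -12 + 2*g²)
B = 137/5 (B = -⅖ + (⅕)*139 = -⅖ + 139/5 = 137/5 ≈ 27.400)
(B + R(L(-1, 0)))² = (137/5 + (-12 + 2*(-2)²))² = (137/5 + (-12 + 2*4))² = (137/5 + (-12 + 8))² = (137/5 - 4)² = (117/5)² = 13689/25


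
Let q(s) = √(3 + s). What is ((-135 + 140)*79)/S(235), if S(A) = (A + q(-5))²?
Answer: 395/(235 + I*√2)² ≈ 0.0071518 - 8.6081e-5*I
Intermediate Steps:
S(A) = (A + I*√2)² (S(A) = (A + √(3 - 5))² = (A + √(-2))² = (A + I*√2)²)
((-135 + 140)*79)/S(235) = ((-135 + 140)*79)/((235 + I*√2)²) = (5*79)/(235 + I*√2)² = 395/(235 + I*√2)²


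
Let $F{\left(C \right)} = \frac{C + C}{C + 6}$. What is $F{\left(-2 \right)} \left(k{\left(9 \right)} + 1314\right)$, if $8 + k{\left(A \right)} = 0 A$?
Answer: $-1306$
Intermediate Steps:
$k{\left(A \right)} = -8$ ($k{\left(A \right)} = -8 + 0 A = -8 + 0 = -8$)
$F{\left(C \right)} = \frac{2 C}{6 + C}$
$F{\left(-2 \right)} \left(k{\left(9 \right)} + 1314\right) = 2 \left(-2\right) \frac{1}{6 - 2} \left(-8 + 1314\right) = 2 \left(-2\right) \frac{1}{4} \cdot 1306 = \left(-1\right) 1306 = -1306$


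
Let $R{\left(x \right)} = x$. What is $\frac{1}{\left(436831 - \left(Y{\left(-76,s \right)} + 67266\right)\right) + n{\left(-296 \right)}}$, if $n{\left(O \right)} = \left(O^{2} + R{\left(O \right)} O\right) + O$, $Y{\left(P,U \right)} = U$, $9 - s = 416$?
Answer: $\frac{1}{544908} \approx 1.8352 \cdot 10^{-6}$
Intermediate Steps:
$s = -407$ ($s = 9 - 416 = -407$)
$n{\left(O \right)} = O + 2 O^{2}$ ($n{\left(O \right)} = \left(O^{2} + O O\right) + O = \left(O^{2} + O^{2}\right) + O = 2 O^{2} + O = O + 2 O^{2}$)
$\frac{1}{\left(436831 - \left(Y{\left(-76,s \right)} + 67266\right)\right) + n{\left(-296 \right)}} = \frac{1}{\left(436831 - \left(-407 + 67266\right)\right) - 296 \left(1 + 2 \left(-296\right)\right)} = \frac{1}{\left(436831 - 66859\right) - 296 \left(1 - 592\right)} = \frac{1}{\left(436831 - 66859\right) - -174936} = \frac{1}{369972 + 174936} = \frac{1}{544908}$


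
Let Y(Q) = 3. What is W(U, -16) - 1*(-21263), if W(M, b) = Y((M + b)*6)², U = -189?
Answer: 21272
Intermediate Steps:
W(M, b) = 9 (W(M, b) = 3² = 9)
W(U, -16) - 1*(-21263) = 9 - 1*(-21263) = 9 + 21263 = 21272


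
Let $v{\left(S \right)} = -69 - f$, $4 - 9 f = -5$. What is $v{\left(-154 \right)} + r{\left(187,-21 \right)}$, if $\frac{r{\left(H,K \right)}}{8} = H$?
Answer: $1426$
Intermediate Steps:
$f = 1$ ($f = \frac{4}{9} - - \frac{5}{9} = \frac{4}{9} + \frac{5}{9} = 1$)
$r{\left(H,K \right)} = 8 H$
$v{\left(S \right)} = -70$ ($v{\left(S \right)} = -69 - 1 = -70$)
$v{\left(-154 \right)} + r{\left(187,-21 \right)} = -70 + 8 \cdot 187 = -70 + 1496 = 1426$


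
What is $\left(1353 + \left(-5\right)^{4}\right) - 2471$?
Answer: $-493$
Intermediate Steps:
$\left(1353 + \left(-5\right)^{4}\right) - 2471 = \left(1353 + 625\right) - 2471 = 1978 - 2471 = -493$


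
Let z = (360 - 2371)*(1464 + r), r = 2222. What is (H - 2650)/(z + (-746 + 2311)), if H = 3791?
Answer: -1141/7410981 ≈ -0.00015396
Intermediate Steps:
z = -7412546 (z = (360 - 2371)*(1464 + 2222) = -2011*3686 = -7412546)
(H - 2650)/(z + (-746 + 2311)) = (3791 - 2650)/(-7412546 + (-746 + 2311)) = 1141/(-7412546 + 1565) = 1141/(-7410981) = 1141*(-1/7410981) = -1141/7410981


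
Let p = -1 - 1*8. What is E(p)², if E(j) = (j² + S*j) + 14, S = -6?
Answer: 22201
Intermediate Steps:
p = -9 (p = -1 - 8 = -9)
E(j) = 14 + j² - 6*j (E(j) = (j² - 6*j) + 14 = 14 + j² - 6*j)
E(p)² = (14 + (-9)² - 6*(-9))² = (14 + 81 + 54)² = 149² = 22201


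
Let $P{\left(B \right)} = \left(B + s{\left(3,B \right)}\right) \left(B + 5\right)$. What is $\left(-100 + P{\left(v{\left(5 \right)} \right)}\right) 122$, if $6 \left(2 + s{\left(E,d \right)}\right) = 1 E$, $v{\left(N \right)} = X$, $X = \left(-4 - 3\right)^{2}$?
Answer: $300730$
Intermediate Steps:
$X = 49$ ($X = \left(-7\right)^{2} = 49$)
$v{\left(N \right)} = 49$
$s{\left(E,d \right)} = -2 + \frac{E}{6}$ ($s{\left(E,d \right)} = -2 + \frac{1 E}{6} = -2 + \frac{E}{6}$)
$P{\left(B \right)} = \left(5 + B\right) \left(- \frac{3}{2} + B\right)$ ($P{\left(B \right)} = \left(B + \left(-2 + \frac{1}{6} \cdot 3\right)\right) \left(B + 5\right) = \left(B + \left(-2 + \frac{1}{2}\right)\right) \left(5 + B\right) = \left(B - \frac{3}{2}\right) \left(5 + B\right) = \left(- \frac{3}{2} + B\right) \left(5 + B\right) = \left(5 + B\right) \left(- \frac{3}{2} + B\right)$)
$\left(-100 + P{\left(v{\left(5 \right)} \right)}\right) 122 = \left(-100 + \left(- \frac{15}{2} + 49^{2} + \frac{7}{2} \cdot 49\right)\right) 122 = \left(-100 + \left(- \frac{15}{2} + 2401 + \frac{343}{2}\right)\right) 122 = \left(-100 + 2565\right) 122 = 2465 \cdot 122 = 300730$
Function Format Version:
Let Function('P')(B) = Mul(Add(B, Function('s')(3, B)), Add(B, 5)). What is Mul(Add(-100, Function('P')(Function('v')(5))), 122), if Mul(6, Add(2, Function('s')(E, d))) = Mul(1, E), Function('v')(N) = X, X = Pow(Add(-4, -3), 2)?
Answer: 300730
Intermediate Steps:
X = 49 (X = Pow(-7, 2) = 49)
Function('v')(N) = 49
Function('s')(E, d) = Add(-2, Mul(Rational(1, 6), E)) (Function('s')(E, d) = Add(-2, Mul(Rational(1, 6), Mul(1, E))) = Add(-2, Mul(Rational(1, 6), E)))
Function('P')(B) = Mul(Add(5, B), Add(Rational(-3, 2), B)) (Function('P')(B) = Mul(Add(B, Add(-2, Mul(Rational(1, 6), 3))), Add(B, 5)) = Mul(Add(B, Add(-2, Rational(1, 2))), Add(5, B)) = Mul(Add(B, Rational(-3, 2)), Add(5, B)) = Mul(Add(Rational(-3, 2), B), Add(5, B)) = Mul(Add(5, B), Add(Rational(-3, 2), B)))
Mul(Add(-100, Function('P')(Function('v')(5))), 122) = Mul(Add(-100, Add(Rational(-15, 2), Pow(49, 2), Mul(Rational(7, 2), 49))), 122) = Mul(Add(-100, Add(Rational(-15, 2), 2401, Rational(343, 2))), 122) = Mul(Add(-100, 2565), 122) = Mul(2465, 122) = 300730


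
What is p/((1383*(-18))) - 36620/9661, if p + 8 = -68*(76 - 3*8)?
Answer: -438689848/120250467 ≈ -3.6481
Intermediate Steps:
p = -3544 (p = -8 - 68*(76 - 3*8) = -8 - 68*(76 - 24) = -8 - 68*52 = -8 - 3536 = -3544)
p/((1383*(-18))) - 36620/9661 = -3544/(1383*(-18)) - 36620/9661 = -3544/(-24894) - 36620*1/9661 = -3544*(-1/24894) - 36620/9661 = 1772/12447 - 36620/9661 = -438689848/120250467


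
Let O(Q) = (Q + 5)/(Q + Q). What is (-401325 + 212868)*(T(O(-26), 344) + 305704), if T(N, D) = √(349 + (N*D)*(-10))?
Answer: -57612058728 - 188457*I*√175799/13 ≈ -5.7612e+10 - 6.0782e+6*I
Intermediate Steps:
O(Q) = (5 + Q)/(2*Q) (O(Q) = (5 + Q)/((2*Q)) = (5 + Q)*(1/(2*Q)) = (5 + Q)/(2*Q))
T(N, D) = √(349 - 10*D*N) (T(N, D) = √(349 + (D*N)*(-10)) = √(349 - 10*D*N))
(-401325 + 212868)*(T(O(-26), 344) + 305704) = (-401325 + 212868)*(√(349 - 10*344*(½)*(5 - 26)/(-26)) + 305704) = -188457*(√(349 - 10*344*(½)*(-1/26)*(-21)) + 305704) = -188457*(√(349 - 10*344*21/52) + 305704) = -188457*(√(349 - 18060/13) + 305704) = -188457*(√(-13523/13) + 305704) = -188457*(I*√175799/13 + 305704) = -188457*(305704 + I*√175799/13) = -57612058728 - 188457*I*√175799/13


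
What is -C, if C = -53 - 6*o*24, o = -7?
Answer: -955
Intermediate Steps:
C = 955 (C = -53 - 6*(-7)*24 = -53 + 42*24 = -53 + 1008 = 955)
-C = -1*955 = -955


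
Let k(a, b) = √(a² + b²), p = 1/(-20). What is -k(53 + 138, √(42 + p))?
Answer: -√3652295/10 ≈ -191.11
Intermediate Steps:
p = -1/20 ≈ -0.050000
-k(53 + 138, √(42 + p)) = -√((53 + 138)² + (√(42 - 1/20))²) = -√(191² + (√(839/20))²) = -√(36481 + (√4195/10)²) = -√(36481 + 839/20) = -√(730459/20) = -√3652295/10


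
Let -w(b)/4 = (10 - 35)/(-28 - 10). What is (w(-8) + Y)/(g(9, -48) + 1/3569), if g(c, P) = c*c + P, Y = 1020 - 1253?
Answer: -15978413/2237782 ≈ -7.1403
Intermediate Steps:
Y = -233
g(c, P) = P + c² (g(c, P) = c² + P = P + c²)
w(b) = -50/19 (w(b) = -4*(10 - 35)/(-28 - 10) = -(-100)/(-38) = -(-100)*(-1)/38 = -4*25/38 = -50/19)
(w(-8) + Y)/(g(9, -48) + 1/3569) = (-50/19 - 233)/((-48 + 9²) + 1/3569) = -4477/(19*((-48 + 81) + 1/3569)) = -4477/(19*(33 + 1/3569)) = -4477/(19*117778/3569) = -4477/19*3569/117778 = -15978413/2237782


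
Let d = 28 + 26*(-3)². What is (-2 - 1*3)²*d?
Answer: 6550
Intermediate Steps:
d = 262 (d = 28 + 26*9 = 28 + 234 = 262)
(-2 - 1*3)²*d = (-2 - 1*3)²*262 = (-2 - 3)²*262 = (-5)²*262 = 25*262 = 6550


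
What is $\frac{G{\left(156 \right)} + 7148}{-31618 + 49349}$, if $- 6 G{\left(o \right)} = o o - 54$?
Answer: $\frac{443}{2533} \approx 0.17489$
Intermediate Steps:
$G{\left(o \right)} = 9 - \frac{o^{2}}{6}$ ($G{\left(o \right)} = - \frac{o o - 54}{6} = - \frac{o^{2} - 54}{6} = - \frac{-54 + o^{2}}{6} = 9 - \frac{o^{2}}{6}$)
$\frac{G{\left(156 \right)} + 7148}{-31618 + 49349} = \frac{\left(9 - \frac{156^{2}}{6}\right) + 7148}{-31618 + 49349} = \frac{\left(9 - 4056\right) + 7148}{17731} = \left(\left(9 - 4056\right) + 7148\right) \frac{1}{17731} = \left(-4047 + 7148\right) \frac{1}{17731} = 3101 \cdot \frac{1}{17731} = \frac{443}{2533}$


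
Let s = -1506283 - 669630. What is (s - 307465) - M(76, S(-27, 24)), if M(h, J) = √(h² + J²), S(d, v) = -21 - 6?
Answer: -2483378 - √6505 ≈ -2.4835e+6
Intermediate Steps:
S(d, v) = -27
M(h, J) = √(J² + h²)
s = -2175913
(s - 307465) - M(76, S(-27, 24)) = (-2175913 - 307465) - √((-27)² + 76²) = -2483378 - √(729 + 5776) = -2483378 - √6505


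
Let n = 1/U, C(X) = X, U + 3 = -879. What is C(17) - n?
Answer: 14995/882 ≈ 17.001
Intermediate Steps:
U = -882 (U = -3 - 879 = -882)
n = -1/882 (n = 1/(-882) = -1/882 ≈ -0.0011338)
C(17) - n = 17 - 1*(-1/882) = 17 + 1/882 = 14995/882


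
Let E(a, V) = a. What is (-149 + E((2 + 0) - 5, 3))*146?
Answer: -22192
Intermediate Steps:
(-149 + E((2 + 0) - 5, 3))*146 = (-149 + ((2 + 0) - 5))*146 = (-149 + (2 - 5))*146 = (-149 - 3)*146 = -152*146 = -22192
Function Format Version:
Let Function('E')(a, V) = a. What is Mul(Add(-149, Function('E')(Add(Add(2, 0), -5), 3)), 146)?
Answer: -22192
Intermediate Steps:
Mul(Add(-149, Function('E')(Add(Add(2, 0), -5), 3)), 146) = Mul(Add(-149, Add(Add(2, 0), -5)), 146) = Mul(Add(-149, Add(2, -5)), 146) = Mul(Add(-149, -3), 146) = Mul(-152, 146) = -22192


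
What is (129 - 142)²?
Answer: 169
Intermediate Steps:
(129 - 142)² = (-13)² = 169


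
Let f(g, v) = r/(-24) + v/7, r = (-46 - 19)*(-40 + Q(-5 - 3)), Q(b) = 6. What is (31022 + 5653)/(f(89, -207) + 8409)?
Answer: 3080700/696137 ≈ 4.4254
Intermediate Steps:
r = 2210 (r = (-46 - 19)*(-40 + 6) = -65*(-34) = 2210)
f(g, v) = -1105/12 + v/7 (f(g, v) = 2210/(-24) + v/7 = 2210*(-1/24) + v*(1/7) = -1105/12 + v/7)
(31022 + 5653)/(f(89, -207) + 8409) = (31022 + 5653)/((-1105/12 + (1/7)*(-207)) + 8409) = 36675/((-1105/12 - 207/7) + 8409) = 36675/(-10219/84 + 8409) = 36675/(696137/84) = 36675*(84/696137) = 3080700/696137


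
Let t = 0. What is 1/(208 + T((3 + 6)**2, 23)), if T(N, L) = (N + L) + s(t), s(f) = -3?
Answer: 1/309 ≈ 0.0032362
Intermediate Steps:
T(N, L) = -3 + L + N (T(N, L) = (N + L) - 3 = (L + N) - 3 = -3 + L + N)
1/(208 + T((3 + 6)**2, 23)) = 1/(208 + (-3 + 23 + (3 + 6)**2)) = 1/(208 + (-3 + 23 + 9**2)) = 1/(208 + (-3 + 23 + 81)) = 1/(208 + 101) = 1/309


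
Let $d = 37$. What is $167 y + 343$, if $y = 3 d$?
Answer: $18880$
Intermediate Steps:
$y = 111$ ($y = 3 \cdot 37 = 111$)
$167 y + 343 = 167 \cdot 111 + 343 = 18537 + 343 = 18880$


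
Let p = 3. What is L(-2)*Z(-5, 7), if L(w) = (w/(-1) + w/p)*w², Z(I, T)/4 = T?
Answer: 448/3 ≈ 149.33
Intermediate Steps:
Z(I, T) = 4*T
L(w) = -2*w³/3 (L(w) = (w/(-1) + w/3)*w² = (w*(-1) + w*(⅓))*w² = (-w + w/3)*w² = (-2*w/3)*w² = -2*w³/3)
L(-2)*Z(-5, 7) = (-⅔*(-2)³)*(4*7) = -⅔*(-8)*28 = (16/3)*28 = 448/3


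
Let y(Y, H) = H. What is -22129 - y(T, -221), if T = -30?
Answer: -21908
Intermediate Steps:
-22129 - y(T, -221) = -22129 - 1*(-221) = -22129 + 221 = -21908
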